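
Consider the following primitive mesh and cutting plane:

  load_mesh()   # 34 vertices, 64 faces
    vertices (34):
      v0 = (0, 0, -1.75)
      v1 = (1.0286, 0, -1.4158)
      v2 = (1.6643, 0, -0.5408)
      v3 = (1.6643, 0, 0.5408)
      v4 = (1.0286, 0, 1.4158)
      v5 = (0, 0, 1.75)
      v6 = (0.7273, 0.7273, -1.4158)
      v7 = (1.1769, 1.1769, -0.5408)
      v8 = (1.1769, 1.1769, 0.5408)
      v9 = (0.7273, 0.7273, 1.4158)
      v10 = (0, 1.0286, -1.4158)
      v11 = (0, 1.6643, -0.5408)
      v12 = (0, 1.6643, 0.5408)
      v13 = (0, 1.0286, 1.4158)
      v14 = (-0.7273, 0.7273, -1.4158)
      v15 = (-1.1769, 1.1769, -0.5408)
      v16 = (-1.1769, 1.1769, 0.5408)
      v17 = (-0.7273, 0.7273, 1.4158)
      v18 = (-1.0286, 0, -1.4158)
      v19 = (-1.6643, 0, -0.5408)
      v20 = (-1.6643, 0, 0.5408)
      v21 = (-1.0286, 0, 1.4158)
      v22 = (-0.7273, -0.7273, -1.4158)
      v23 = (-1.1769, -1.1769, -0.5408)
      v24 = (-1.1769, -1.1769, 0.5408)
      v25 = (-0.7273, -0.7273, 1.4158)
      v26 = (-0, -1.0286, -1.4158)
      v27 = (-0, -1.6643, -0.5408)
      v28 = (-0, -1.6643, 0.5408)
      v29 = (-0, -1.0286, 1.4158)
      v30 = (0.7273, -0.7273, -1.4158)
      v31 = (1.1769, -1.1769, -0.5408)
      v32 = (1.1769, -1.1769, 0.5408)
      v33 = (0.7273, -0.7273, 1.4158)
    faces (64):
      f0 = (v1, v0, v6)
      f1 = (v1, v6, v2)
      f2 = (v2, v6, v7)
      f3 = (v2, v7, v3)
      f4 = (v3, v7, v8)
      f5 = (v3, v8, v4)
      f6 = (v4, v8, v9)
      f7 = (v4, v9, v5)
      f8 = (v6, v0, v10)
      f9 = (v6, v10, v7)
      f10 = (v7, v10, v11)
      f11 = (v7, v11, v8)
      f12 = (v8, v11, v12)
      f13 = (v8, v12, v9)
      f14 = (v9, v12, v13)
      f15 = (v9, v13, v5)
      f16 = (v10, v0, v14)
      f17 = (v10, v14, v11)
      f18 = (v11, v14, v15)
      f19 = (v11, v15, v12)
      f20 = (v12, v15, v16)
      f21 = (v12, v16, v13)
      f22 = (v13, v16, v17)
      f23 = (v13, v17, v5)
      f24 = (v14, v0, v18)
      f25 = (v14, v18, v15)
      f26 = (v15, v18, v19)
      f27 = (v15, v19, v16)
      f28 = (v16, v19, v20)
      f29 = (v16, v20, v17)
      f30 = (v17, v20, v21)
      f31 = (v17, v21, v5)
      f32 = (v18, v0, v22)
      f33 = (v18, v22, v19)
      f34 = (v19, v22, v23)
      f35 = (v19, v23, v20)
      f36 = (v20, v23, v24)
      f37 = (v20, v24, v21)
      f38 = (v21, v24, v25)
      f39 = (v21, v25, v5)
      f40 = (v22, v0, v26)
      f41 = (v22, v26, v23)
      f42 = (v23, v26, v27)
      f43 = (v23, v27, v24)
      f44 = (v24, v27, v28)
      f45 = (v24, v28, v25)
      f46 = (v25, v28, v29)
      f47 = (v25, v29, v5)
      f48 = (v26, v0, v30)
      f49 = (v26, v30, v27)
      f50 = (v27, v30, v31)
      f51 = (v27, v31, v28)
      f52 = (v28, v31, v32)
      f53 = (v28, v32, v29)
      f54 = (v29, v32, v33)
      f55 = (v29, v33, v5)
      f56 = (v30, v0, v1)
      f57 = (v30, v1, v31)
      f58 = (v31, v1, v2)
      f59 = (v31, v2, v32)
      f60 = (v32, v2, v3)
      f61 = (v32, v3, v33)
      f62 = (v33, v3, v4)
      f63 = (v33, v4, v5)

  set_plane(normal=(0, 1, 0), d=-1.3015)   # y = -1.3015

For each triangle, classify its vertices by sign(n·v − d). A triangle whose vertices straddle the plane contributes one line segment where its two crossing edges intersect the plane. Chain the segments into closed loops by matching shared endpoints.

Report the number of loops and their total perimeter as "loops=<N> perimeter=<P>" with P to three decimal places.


loops=1 perimeter=6.197

Straddling triangles (10 of 64):
  (v23,v26,v27) [++-] → (0, -1.3015, -1.04017)–(-0.876035, -1.3015, -0.5408)  len=1.0084
  (v23,v27,v24) [+-+] → (-0.876035, -1.3015, -0.5408)–(-0.876035, -1.3015, 0.264297)  len=0.8051
  (v24,v27,v28) [+--] → (-0.876035, -1.3015, 0.264297)–(-0.876035, -1.3015, 0.5408)  len=0.2765
  (v24,v28,v25) [+-+] → (-0.876035, -1.3015, 0.5408)–(-0.281606, -1.3015, 0.879594)  len=0.6842
  (v25,v28,v29) [+-+] → (-0.281606, -1.3015, 0.879594)–(0, -1.3015, 1.04017)  len=0.3242
  (v26,v30,v27) [++-] → (0.281606, -1.3015, -0.879594)–(0, -1.3015, -1.04017)  len=0.3242
  (v27,v30,v31) [-++] → (0.281606, -1.3015, -0.879594)–(0.876035, -1.3015, -0.5408)  len=0.6842
  (v27,v31,v28) [-+-] → (0.876035, -1.3015, -0.5408)–(0.876035, -1.3015, -0.264297)  len=0.2765
  (v28,v31,v32) [-++] → (0.876035, -1.3015, -0.264297)–(0.876035, -1.3015, 0.5408)  len=0.8051
  (v28,v32,v29) [-++] → (0.876035, -1.3015, 0.5408)–(0, -1.3015, 1.04017)  len=1.0084

Chained into 1 loop(s):
  loop 1: 10 segments, perimeter = 6.1967
Total perimeter = 6.197


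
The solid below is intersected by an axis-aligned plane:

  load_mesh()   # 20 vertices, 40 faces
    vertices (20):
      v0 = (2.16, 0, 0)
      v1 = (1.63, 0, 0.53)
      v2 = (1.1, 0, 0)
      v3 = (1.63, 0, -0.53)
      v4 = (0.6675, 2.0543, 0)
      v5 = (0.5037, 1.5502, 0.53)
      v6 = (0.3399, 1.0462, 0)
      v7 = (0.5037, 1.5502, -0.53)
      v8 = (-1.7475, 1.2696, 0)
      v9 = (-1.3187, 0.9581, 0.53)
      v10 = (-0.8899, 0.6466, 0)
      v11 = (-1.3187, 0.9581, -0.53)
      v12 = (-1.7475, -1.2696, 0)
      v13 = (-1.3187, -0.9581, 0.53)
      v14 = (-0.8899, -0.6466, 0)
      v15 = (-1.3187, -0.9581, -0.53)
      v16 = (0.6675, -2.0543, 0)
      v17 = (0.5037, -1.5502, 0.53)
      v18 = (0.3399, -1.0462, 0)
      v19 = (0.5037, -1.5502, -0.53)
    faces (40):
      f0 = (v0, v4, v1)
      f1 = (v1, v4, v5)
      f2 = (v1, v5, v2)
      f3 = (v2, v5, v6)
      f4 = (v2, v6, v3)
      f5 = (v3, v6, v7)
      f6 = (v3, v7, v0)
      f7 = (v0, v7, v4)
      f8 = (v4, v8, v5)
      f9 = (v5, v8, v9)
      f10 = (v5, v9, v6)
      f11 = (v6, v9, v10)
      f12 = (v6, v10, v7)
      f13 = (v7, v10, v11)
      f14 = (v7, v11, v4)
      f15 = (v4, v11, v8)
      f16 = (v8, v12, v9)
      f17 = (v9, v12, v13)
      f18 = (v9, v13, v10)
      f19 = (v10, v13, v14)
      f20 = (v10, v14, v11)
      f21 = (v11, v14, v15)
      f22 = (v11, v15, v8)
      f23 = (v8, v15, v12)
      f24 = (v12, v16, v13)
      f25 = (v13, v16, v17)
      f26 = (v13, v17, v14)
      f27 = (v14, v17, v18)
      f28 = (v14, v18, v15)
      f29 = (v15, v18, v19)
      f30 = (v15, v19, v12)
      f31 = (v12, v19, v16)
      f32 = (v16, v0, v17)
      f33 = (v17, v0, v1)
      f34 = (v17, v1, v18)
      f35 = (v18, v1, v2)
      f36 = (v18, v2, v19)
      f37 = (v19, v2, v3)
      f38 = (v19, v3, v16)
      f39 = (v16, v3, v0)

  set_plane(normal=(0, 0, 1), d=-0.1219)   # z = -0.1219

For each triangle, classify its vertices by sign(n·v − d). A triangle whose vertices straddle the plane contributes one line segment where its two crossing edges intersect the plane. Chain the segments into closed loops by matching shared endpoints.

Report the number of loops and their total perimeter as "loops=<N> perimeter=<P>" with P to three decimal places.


Straddling triangles (20 of 40):
  (v2,v6,v3) [++-] → (0.636623, 0.805574, -0.1219)–(1.2219, 0, -0.1219)  len=0.9957
  (v3,v6,v7) [-+-] → (0.636623, 0.805574, -0.1219)–(0.377574, 1.16212, -0.1219)  len=0.4407
  (v3,v7,v0) [--+] → (1.77905, 0.356546, -0.1219)–(2.0381, 0, -0.1219)  len=0.4407
  (v0,v7,v4) [+-+] → (1.77905, 0.356546, -0.1219)–(0.629826, 1.93836, -0.1219)  len=1.9552
  (v6,v10,v7) [++-] → (-0.569372, 0.854428, -0.1219)–(0.377574, 1.16212, -0.1219)  len=0.9957
  (v7,v10,v11) [-+-] → (-0.569372, 0.854428, -0.1219)–(-0.988524, 0.718245, -0.1219)  len=0.4407
  (v7,v11,v4) [--+] → (0.210674, 1.80217, -0.1219)–(0.629826, 1.93836, -0.1219)  len=0.4407
  (v4,v11,v8) [+-+] → (0.210674, 1.80217, -0.1219)–(-1.64888, 1.19796, -0.1219)  len=1.9553
  (v10,v14,v11) [++-] → (-0.988524, -0.277519, -0.1219)–(-0.988524, 0.718245, -0.1219)  len=0.9958
  (v11,v14,v15) [-+-] → (-0.988524, -0.277519, -0.1219)–(-0.988524, -0.718245, -0.1219)  len=0.4407
  (v11,v15,v8) [--+] → (-1.64888, 0.757229, -0.1219)–(-1.64888, 1.19796, -0.1219)  len=0.4407
  (v8,v15,v12) [+-+] → (-1.64888, 0.757229, -0.1219)–(-1.64888, -1.19796, -0.1219)  len=1.9552
  (v14,v18,v15) [++-] → (-0.041578, -1.02594, -0.1219)–(-0.988524, -0.718245, -0.1219)  len=0.9957
  (v15,v18,v19) [-+-] → (-0.041578, -1.02594, -0.1219)–(0.377574, -1.16212, -0.1219)  len=0.4407
  (v15,v19,v12) [--+] → (-1.22972, -1.33414, -0.1219)–(-1.64888, -1.19796, -0.1219)  len=0.4407
  (v12,v19,v16) [+-+] → (-1.22972, -1.33414, -0.1219)–(0.629826, -1.93836, -0.1219)  len=1.9553
  (v18,v2,v19) [++-] → (0.962851, -0.356546, -0.1219)–(0.377574, -1.16212, -0.1219)  len=0.9957
  (v19,v2,v3) [-+-] → (0.962851, -0.356546, -0.1219)–(1.2219, 0, -0.1219)  len=0.4407
  (v19,v3,v16) [--+] → (0.888875, -1.58181, -0.1219)–(0.629826, -1.93836, -0.1219)  len=0.4407
  (v16,v3,v0) [+-+] → (0.888875, -1.58181, -0.1219)–(2.0381, 0, -0.1219)  len=1.9552

Chained into 2 loop(s):
  loop 1: 10 segments, perimeter = 7.1822
  loop 2: 10 segments, perimeter = 11.9797
Total perimeter = 19.162

loops=2 perimeter=19.162


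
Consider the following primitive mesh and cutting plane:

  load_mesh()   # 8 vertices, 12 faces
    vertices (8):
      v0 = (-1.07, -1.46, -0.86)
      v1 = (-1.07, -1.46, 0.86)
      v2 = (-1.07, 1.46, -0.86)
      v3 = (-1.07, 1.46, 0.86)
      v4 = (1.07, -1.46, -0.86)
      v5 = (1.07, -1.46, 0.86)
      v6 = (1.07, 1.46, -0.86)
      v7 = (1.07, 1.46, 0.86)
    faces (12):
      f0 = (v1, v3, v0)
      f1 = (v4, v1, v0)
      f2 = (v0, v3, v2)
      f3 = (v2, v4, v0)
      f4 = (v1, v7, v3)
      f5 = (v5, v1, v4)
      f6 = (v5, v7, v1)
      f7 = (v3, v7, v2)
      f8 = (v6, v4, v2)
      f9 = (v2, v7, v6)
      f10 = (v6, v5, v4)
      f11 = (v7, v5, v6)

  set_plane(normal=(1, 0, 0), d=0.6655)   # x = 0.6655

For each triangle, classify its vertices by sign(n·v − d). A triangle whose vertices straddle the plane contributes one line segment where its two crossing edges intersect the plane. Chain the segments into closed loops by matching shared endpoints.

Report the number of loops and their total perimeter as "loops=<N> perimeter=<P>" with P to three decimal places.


loops=1 perimeter=9.280

Straddling triangles (8 of 12):
  (v4,v1,v0) [+--] → (0.6655, -1.46, -0.534888)–(0.6655, -1.46, -0.86)  len=0.3251
  (v2,v4,v0) [-+-] → (0.6655, -0.908065, -0.86)–(0.6655, -1.46, -0.86)  len=0.5519
  (v1,v7,v3) [-+-] → (0.6655, 0.908065, 0.86)–(0.6655, 1.46, 0.86)  len=0.5519
  (v5,v1,v4) [+-+] → (0.6655, -1.46, 0.86)–(0.6655, -1.46, -0.534888)  len=1.3949
  (v5,v7,v1) [++-] → (0.6655, 0.908065, 0.86)–(0.6655, -1.46, 0.86)  len=2.3681
  (v3,v7,v2) [-+-] → (0.6655, 1.46, 0.86)–(0.6655, 1.46, 0.534888)  len=0.3251
  (v6,v4,v2) [++-] → (0.6655, -0.908065, -0.86)–(0.6655, 1.46, -0.86)  len=2.3681
  (v2,v7,v6) [-++] → (0.6655, 1.46, 0.534888)–(0.6655, 1.46, -0.86)  len=1.3949

Chained into 1 loop(s):
  loop 1: 8 segments, perimeter = 9.2800
Total perimeter = 9.280


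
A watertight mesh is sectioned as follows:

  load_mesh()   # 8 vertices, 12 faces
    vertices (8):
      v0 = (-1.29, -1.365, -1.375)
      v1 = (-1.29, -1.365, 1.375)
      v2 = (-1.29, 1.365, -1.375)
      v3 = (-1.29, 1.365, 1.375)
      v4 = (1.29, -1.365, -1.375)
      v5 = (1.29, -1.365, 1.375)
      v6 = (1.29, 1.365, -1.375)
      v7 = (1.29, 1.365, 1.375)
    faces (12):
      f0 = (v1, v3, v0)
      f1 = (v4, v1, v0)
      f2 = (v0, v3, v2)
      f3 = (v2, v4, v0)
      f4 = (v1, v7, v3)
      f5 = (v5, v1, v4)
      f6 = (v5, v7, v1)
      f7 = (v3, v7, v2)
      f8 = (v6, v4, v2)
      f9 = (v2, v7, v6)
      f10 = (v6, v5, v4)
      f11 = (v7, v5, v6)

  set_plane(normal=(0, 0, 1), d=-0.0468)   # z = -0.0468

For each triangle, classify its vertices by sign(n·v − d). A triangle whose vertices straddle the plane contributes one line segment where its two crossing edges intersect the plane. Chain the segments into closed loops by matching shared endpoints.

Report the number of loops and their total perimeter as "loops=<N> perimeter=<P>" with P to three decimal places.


loops=1 perimeter=10.620

Straddling triangles (8 of 12):
  (v1,v3,v0) [++-] → (-1.29, -0.0464596, -0.0468)–(-1.29, -1.365, -0.0468)  len=1.3185
  (v4,v1,v0) [-+-] → (0.0439069, -1.365, -0.0468)–(-1.29, -1.365, -0.0468)  len=1.3339
  (v0,v3,v2) [-+-] → (-1.29, -0.0464596, -0.0468)–(-1.29, 1.365, -0.0468)  len=1.4115
  (v5,v1,v4) [++-] → (0.0439069, -1.365, -0.0468)–(1.29, -1.365, -0.0468)  len=1.2461
  (v3,v7,v2) [++-] → (-0.0439069, 1.365, -0.0468)–(-1.29, 1.365, -0.0468)  len=1.2461
  (v2,v7,v6) [-+-] → (-0.0439069, 1.365, -0.0468)–(1.29, 1.365, -0.0468)  len=1.3339
  (v6,v5,v4) [-+-] → (1.29, 0.0464596, -0.0468)–(1.29, -1.365, -0.0468)  len=1.4115
  (v7,v5,v6) [++-] → (1.29, 0.0464596, -0.0468)–(1.29, 1.365, -0.0468)  len=1.3185

Chained into 1 loop(s):
  loop 1: 8 segments, perimeter = 10.6200
Total perimeter = 10.620


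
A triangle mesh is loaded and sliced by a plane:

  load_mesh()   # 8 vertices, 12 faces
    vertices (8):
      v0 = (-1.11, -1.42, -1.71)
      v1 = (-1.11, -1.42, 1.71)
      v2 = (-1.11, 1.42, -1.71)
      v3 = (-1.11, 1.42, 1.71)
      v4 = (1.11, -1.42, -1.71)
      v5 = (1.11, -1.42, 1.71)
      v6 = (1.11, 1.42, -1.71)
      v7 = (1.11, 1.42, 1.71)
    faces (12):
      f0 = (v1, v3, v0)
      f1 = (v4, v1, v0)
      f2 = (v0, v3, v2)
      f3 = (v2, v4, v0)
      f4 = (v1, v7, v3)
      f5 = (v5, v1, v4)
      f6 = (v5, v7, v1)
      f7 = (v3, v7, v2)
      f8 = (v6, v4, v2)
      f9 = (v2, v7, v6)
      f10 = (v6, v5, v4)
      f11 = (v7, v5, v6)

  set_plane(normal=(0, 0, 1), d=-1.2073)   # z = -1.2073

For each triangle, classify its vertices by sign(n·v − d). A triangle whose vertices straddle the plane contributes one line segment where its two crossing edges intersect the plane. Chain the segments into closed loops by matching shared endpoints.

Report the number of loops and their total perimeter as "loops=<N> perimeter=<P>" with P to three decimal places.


Straddling triangles (8 of 12):
  (v1,v3,v0) [++-] → (-1.11, -1.00255, -1.2073)–(-1.11, -1.42, -1.2073)  len=0.4174
  (v4,v1,v0) [-+-] → (0.783686, -1.42, -1.2073)–(-1.11, -1.42, -1.2073)  len=1.8937
  (v0,v3,v2) [-+-] → (-1.11, -1.00255, -1.2073)–(-1.11, 1.42, -1.2073)  len=2.4226
  (v5,v1,v4) [++-] → (0.783686, -1.42, -1.2073)–(1.11, -1.42, -1.2073)  len=0.3263
  (v3,v7,v2) [++-] → (-0.783686, 1.42, -1.2073)–(-1.11, 1.42, -1.2073)  len=0.3263
  (v2,v7,v6) [-+-] → (-0.783686, 1.42, -1.2073)–(1.11, 1.42, -1.2073)  len=1.8937
  (v6,v5,v4) [-+-] → (1.11, 1.00255, -1.2073)–(1.11, -1.42, -1.2073)  len=2.4226
  (v7,v5,v6) [++-] → (1.11, 1.00255, -1.2073)–(1.11, 1.42, -1.2073)  len=0.4174

Chained into 1 loop(s):
  loop 1: 8 segments, perimeter = 10.1200
Total perimeter = 10.120

loops=1 perimeter=10.120


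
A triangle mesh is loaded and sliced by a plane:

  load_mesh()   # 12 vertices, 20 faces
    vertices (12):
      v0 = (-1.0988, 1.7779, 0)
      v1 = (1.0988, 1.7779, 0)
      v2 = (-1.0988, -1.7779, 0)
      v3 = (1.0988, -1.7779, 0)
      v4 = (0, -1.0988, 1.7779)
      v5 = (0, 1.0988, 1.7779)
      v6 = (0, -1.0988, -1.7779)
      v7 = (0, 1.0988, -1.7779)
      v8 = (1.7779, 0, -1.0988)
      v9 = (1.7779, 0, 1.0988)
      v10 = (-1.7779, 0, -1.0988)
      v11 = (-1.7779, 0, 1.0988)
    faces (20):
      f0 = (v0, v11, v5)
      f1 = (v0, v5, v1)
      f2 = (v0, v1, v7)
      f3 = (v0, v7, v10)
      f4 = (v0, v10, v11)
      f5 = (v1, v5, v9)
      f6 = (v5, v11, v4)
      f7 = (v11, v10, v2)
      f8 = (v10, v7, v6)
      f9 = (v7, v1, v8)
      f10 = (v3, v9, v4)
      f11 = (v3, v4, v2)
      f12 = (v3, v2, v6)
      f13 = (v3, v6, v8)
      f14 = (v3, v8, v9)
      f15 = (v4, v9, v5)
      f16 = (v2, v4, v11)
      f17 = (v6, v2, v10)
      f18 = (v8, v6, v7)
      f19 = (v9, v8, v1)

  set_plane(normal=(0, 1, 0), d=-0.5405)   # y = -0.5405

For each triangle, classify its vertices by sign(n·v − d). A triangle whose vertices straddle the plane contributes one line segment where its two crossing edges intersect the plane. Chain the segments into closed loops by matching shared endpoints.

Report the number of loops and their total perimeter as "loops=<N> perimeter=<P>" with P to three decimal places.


loops=1 perimeter=10.706

Straddling triangles (10 of 20):
  (v5,v11,v4) [++-] → (-0.903351, -0.5405, 1.43285)–(0, -0.5405, 1.7779)  len=0.9670
  (v11,v10,v2) [++-] → (-1.57145, -0.5405, -0.764753)–(-1.57145, -0.5405, 0.764753)  len=1.5295
  (v10,v7,v6) [++-] → (0, -0.5405, -1.7779)–(-0.903351, -0.5405, -1.43285)  len=0.9670
  (v3,v9,v4) [-+-] → (1.57145, -0.5405, 0.764753)–(0.903351, -0.5405, 1.43285)  len=0.9448
  (v3,v6,v8) [--+] → (0.903351, -0.5405, -1.43285)–(1.57145, -0.5405, -0.764753)  len=0.9448
  (v3,v8,v9) [-++] → (1.57145, -0.5405, -0.764753)–(1.57145, -0.5405, 0.764753)  len=1.5295
  (v4,v9,v5) [-++] → (0.903351, -0.5405, 1.43285)–(0, -0.5405, 1.7779)  len=0.9670
  (v2,v4,v11) [--+] → (-0.903351, -0.5405, 1.43285)–(-1.57145, -0.5405, 0.764753)  len=0.9448
  (v6,v2,v10) [--+] → (-1.57145, -0.5405, -0.764753)–(-0.903351, -0.5405, -1.43285)  len=0.9448
  (v8,v6,v7) [+-+] → (0.903351, -0.5405, -1.43285)–(0, -0.5405, -1.7779)  len=0.9670

Chained into 1 loop(s):
  loop 1: 10 segments, perimeter = 10.7064
Total perimeter = 10.706


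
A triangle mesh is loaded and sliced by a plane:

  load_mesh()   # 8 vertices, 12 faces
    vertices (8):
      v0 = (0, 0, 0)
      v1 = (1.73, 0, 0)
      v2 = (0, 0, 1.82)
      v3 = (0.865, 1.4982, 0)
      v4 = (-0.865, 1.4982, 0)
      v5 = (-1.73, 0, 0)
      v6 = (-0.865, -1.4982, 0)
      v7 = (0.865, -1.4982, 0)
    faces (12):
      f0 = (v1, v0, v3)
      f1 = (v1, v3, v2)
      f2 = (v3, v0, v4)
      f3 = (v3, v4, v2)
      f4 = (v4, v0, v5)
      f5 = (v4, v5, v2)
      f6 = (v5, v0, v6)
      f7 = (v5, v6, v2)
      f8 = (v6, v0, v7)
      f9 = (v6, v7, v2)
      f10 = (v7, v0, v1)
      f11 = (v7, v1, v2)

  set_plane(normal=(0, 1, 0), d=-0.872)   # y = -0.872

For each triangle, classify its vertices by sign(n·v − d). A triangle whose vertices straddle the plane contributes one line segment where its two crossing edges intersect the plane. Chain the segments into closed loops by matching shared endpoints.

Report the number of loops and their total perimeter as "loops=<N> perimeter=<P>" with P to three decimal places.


Straddling triangles (6 of 12):
  (v5,v0,v6) [++-] → (-0.503457, -0.872, 0)–(-1.22654, -0.872, 0)  len=0.7231
  (v5,v6,v2) [+-+] → (-1.22654, -0.872, 0)–(-0.503457, -0.872, 0.760702)  len=1.0495
  (v6,v0,v7) [-+-] → (-0.503457, -0.872, 0)–(0.503457, -0.872, 0)  len=1.0069
  (v6,v7,v2) [--+] → (0.503457, -0.872, 0.760702)–(-0.503457, -0.872, 0.760702)  len=1.0069
  (v7,v0,v1) [-++] → (0.503457, -0.872, 0)–(1.22654, -0.872, 0)  len=0.7231
  (v7,v1,v2) [-++] → (1.22654, -0.872, 0)–(0.503457, -0.872, 0.760702)  len=1.0495

Chained into 1 loop(s):
  loop 1: 6 segments, perimeter = 5.5591
Total perimeter = 5.559

loops=1 perimeter=5.559


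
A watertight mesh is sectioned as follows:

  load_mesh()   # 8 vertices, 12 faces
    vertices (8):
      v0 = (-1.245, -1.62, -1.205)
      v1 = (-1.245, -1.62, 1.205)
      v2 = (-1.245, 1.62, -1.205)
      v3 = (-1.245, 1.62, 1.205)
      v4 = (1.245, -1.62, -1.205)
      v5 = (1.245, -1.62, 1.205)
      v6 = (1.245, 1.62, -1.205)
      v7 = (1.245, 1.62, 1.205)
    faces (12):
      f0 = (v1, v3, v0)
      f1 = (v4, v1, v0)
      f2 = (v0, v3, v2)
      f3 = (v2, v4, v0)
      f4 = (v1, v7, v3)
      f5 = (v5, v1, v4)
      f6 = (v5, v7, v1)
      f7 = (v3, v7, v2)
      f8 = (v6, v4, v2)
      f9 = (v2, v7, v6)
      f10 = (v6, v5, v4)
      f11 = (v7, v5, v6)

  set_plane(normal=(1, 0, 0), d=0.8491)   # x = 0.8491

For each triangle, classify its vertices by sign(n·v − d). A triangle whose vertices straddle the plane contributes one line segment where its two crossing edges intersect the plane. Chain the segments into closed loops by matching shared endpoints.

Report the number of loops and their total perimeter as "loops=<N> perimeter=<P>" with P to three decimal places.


loops=1 perimeter=11.300

Straddling triangles (8 of 12):
  (v4,v1,v0) [+--] → (0.8491, -1.62, -0.82182)–(0.8491, -1.62, -1.205)  len=0.3832
  (v2,v4,v0) [-+-] → (0.8491, -1.10485, -1.205)–(0.8491, -1.62, -1.205)  len=0.5151
  (v1,v7,v3) [-+-] → (0.8491, 1.10485, 1.205)–(0.8491, 1.62, 1.205)  len=0.5151
  (v5,v1,v4) [+-+] → (0.8491, -1.62, 1.205)–(0.8491, -1.62, -0.82182)  len=2.0268
  (v5,v7,v1) [++-] → (0.8491, 1.10485, 1.205)–(0.8491, -1.62, 1.205)  len=2.7249
  (v3,v7,v2) [-+-] → (0.8491, 1.62, 1.205)–(0.8491, 1.62, 0.82182)  len=0.3832
  (v6,v4,v2) [++-] → (0.8491, -1.10485, -1.205)–(0.8491, 1.62, -1.205)  len=2.7249
  (v2,v7,v6) [-++] → (0.8491, 1.62, 0.82182)–(0.8491, 1.62, -1.205)  len=2.0268

Chained into 1 loop(s):
  loop 1: 8 segments, perimeter = 11.3000
Total perimeter = 11.300


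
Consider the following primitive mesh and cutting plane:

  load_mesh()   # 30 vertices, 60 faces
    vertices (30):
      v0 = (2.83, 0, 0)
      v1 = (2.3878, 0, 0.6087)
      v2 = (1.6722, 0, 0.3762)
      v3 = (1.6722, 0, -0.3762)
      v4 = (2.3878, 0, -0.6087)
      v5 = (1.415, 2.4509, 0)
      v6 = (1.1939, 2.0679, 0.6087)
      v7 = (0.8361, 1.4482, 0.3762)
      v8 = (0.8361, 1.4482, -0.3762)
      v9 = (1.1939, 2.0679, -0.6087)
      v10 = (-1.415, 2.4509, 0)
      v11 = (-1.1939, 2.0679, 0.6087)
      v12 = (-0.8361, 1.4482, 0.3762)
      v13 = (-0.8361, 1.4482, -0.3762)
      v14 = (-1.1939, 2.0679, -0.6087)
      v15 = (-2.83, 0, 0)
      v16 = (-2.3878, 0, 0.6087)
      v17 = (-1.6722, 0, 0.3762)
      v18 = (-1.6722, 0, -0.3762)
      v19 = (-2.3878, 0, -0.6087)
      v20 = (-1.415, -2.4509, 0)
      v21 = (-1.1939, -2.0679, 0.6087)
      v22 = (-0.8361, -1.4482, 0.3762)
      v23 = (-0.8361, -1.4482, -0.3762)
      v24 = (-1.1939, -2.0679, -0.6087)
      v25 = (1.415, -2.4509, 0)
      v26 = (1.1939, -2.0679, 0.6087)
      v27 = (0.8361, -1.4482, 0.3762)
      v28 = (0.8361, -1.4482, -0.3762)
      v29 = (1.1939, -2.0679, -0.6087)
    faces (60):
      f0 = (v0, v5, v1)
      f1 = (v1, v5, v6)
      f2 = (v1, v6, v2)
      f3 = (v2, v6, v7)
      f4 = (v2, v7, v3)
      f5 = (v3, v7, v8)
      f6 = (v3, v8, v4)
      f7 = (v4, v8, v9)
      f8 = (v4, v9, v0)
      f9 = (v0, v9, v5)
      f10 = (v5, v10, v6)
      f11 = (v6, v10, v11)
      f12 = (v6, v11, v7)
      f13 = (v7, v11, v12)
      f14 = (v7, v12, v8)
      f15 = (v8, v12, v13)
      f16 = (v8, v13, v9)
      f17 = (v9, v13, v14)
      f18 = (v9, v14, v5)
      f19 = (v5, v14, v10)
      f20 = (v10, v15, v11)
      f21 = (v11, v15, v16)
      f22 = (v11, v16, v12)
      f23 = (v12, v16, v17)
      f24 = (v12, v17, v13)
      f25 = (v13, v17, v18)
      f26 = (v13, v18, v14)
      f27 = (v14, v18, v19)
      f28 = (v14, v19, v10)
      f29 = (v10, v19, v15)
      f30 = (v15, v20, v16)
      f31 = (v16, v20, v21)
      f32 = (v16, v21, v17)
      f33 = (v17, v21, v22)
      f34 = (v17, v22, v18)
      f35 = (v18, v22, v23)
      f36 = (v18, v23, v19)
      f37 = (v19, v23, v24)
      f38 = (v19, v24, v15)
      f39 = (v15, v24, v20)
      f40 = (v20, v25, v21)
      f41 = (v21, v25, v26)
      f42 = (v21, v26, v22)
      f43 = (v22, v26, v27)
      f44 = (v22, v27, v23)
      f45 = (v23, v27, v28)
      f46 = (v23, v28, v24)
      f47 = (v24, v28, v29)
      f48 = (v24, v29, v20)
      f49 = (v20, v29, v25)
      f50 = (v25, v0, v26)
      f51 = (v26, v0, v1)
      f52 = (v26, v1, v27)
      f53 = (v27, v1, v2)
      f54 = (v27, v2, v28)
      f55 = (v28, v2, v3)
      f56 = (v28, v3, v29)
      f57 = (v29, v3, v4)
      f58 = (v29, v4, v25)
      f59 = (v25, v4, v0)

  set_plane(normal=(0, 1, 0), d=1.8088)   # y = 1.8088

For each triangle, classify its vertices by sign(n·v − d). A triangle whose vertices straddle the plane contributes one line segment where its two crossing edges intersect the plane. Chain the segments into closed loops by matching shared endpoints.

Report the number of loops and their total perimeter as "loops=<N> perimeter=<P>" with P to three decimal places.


Straddling triangles (18 of 60):
  (v0,v5,v1) [-+-] → (1.78571, 1.8088, 0)–(1.66986, 1.8088, 0.159471)  len=0.1971
  (v1,v5,v6) [-++] → (1.66986, 1.8088, 0.159471)–(1.34349, 1.8088, 0.6087)  len=0.5553
  (v1,v6,v2) [-+-] → (1.34349, 1.8088, 0.6087)–(1.25383, 1.8088, 0.579569)  len=0.0943
  (v2,v6,v7) [-+-] → (1.25383, 1.8088, 0.579569)–(1.0443, 1.8088, 0.51149)  len=0.2203
  (v4,v8,v9) [--+] → (1.0443, 1.8088, -0.51149)–(1.34349, 1.8088, -0.6087)  len=0.3146
  (v4,v9,v0) [-+-] → (1.34349, 1.8088, -0.6087)–(1.3989, 1.8088, -0.532432)  len=0.0943
  (v0,v9,v5) [-++] → (1.3989, 1.8088, -0.532432)–(1.78571, 1.8088, 0)  len=0.6581
  (v6,v11,v7) [++-] → (-0.345146, 1.8088, 0.51149)–(1.0443, 1.8088, 0.51149)  len=1.3894
  (v7,v11,v12) [-+-] → (-0.345146, 1.8088, 0.51149)–(-1.0443, 1.8088, 0.51149)  len=0.6992
  (v8,v13,v9) [--+] → (0.345146, 1.8088, -0.51149)–(1.0443, 1.8088, -0.51149)  len=0.6992
  (v9,v13,v14) [+-+] → (0.345146, 1.8088, -0.51149)–(-1.0443, 1.8088, -0.51149)  len=1.3894
  (v10,v15,v11) [+-+] → (-1.78571, 1.8088, 0)–(-1.3989, 1.8088, 0.532432)  len=0.6581
  (v11,v15,v16) [+--] → (-1.3989, 1.8088, 0.532432)–(-1.34349, 1.8088, 0.6087)  len=0.0943
  (v11,v16,v12) [+--] → (-1.34349, 1.8088, 0.6087)–(-1.0443, 1.8088, 0.51149)  len=0.3146
  (v13,v18,v14) [--+] → (-1.25383, 1.8088, -0.579569)–(-1.0443, 1.8088, -0.51149)  len=0.2203
  (v14,v18,v19) [+--] → (-1.25383, 1.8088, -0.579569)–(-1.34349, 1.8088, -0.6087)  len=0.0943
  (v14,v19,v10) [+-+] → (-1.34349, 1.8088, -0.6087)–(-1.66986, 1.8088, -0.159471)  len=0.5553
  (v10,v19,v15) [+--] → (-1.66986, 1.8088, -0.159471)–(-1.78571, 1.8088, 0)  len=0.1971

Chained into 1 loop(s):
  loop 1: 18 segments, perimeter = 8.4451
Total perimeter = 8.445

loops=1 perimeter=8.445


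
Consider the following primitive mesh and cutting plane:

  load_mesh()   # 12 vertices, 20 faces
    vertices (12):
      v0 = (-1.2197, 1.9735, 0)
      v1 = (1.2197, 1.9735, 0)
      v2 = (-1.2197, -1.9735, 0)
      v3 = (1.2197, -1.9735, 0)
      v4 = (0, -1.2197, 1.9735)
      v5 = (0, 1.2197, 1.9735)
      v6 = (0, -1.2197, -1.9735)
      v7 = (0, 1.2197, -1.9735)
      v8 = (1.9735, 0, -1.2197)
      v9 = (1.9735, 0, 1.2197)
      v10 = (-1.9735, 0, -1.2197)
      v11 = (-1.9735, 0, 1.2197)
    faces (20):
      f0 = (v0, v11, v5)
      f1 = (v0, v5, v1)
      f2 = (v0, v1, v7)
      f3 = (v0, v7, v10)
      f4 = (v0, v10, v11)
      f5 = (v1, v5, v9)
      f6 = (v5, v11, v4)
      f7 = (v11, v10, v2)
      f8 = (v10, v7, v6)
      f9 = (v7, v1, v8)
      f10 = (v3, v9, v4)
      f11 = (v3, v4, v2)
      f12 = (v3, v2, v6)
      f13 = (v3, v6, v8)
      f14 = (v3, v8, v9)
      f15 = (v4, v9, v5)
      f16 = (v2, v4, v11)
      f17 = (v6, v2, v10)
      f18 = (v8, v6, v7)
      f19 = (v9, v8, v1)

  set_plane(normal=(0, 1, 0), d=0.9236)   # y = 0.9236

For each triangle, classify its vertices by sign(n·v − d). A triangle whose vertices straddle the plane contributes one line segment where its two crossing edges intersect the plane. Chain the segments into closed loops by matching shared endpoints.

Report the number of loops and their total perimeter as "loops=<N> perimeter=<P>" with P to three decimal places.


Straddling triangles (10 of 20):
  (v0,v11,v5) [+-+] → (-1.62072, 0.9236, 0.648879)–(-0.479096, 0.9236, 1.7905)  len=1.6145
  (v0,v7,v10) [++-] → (-0.479096, 0.9236, -1.7905)–(-1.62072, 0.9236, -0.648879)  len=1.6145
  (v0,v10,v11) [+--] → (-1.62072, 0.9236, -0.648879)–(-1.62072, 0.9236, 0.648879)  len=1.2978
  (v1,v5,v9) [++-] → (0.479096, 0.9236, 1.7905)–(1.62072, 0.9236, 0.648879)  len=1.6145
  (v5,v11,v4) [+--] → (-0.479096, 0.9236, 1.7905)–(0, 0.9236, 1.9735)  len=0.5129
  (v10,v7,v6) [-+-] → (-0.479096, 0.9236, -1.7905)–(0, 0.9236, -1.9735)  len=0.5129
  (v7,v1,v8) [++-] → (1.62072, 0.9236, -0.648879)–(0.479096, 0.9236, -1.7905)  len=1.6145
  (v4,v9,v5) [--+] → (0.479096, 0.9236, 1.7905)–(0, 0.9236, 1.9735)  len=0.5129
  (v8,v6,v7) [--+] → (0, 0.9236, -1.9735)–(0.479096, 0.9236, -1.7905)  len=0.5129
  (v9,v8,v1) [--+] → (1.62072, 0.9236, -0.648879)–(1.62072, 0.9236, 0.648879)  len=1.2978

Chained into 1 loop(s):
  loop 1: 10 segments, perimeter = 11.1049
Total perimeter = 11.105

loops=1 perimeter=11.105


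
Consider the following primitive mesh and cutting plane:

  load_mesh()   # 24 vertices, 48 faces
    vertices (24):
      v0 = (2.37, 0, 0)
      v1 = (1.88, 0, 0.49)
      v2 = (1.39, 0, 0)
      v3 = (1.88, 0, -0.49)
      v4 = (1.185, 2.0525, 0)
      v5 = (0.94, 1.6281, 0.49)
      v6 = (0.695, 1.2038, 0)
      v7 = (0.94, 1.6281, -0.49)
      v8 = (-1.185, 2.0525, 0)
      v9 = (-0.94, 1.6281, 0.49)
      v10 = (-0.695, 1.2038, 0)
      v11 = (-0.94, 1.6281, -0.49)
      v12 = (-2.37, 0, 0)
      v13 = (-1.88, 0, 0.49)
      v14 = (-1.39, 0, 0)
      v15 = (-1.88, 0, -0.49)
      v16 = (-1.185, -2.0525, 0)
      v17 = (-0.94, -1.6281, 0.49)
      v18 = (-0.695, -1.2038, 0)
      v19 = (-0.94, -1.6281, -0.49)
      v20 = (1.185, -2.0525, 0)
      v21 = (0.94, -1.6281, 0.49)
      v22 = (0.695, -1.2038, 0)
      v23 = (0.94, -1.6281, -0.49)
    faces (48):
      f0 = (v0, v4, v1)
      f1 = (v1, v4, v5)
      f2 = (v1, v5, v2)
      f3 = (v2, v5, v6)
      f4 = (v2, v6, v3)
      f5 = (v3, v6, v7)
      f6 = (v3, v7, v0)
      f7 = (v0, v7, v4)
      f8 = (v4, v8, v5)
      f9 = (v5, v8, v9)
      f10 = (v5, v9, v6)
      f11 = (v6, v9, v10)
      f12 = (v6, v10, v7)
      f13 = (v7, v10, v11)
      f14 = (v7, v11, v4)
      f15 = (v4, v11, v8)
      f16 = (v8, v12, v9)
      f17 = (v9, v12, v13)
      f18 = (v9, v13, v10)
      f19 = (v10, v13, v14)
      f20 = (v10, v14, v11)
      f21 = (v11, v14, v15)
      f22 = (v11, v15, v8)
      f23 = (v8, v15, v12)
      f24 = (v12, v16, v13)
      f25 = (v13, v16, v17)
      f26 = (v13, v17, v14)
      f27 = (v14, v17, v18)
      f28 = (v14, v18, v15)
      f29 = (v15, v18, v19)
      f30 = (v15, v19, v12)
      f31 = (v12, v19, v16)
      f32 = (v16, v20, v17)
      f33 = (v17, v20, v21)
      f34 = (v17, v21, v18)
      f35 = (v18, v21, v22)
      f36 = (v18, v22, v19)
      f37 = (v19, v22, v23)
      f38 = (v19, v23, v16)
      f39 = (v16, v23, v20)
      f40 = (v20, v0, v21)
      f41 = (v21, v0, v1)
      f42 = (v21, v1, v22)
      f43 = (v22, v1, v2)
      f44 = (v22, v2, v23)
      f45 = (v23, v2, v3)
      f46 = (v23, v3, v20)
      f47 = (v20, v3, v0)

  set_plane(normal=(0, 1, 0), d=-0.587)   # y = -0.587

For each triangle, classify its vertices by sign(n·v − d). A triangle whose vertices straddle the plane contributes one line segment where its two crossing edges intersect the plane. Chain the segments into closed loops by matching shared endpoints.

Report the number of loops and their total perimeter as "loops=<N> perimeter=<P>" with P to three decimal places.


Straddling triangles (16 of 48):
  (v12,v16,v13) [+-+] → (-2.0311, -0.587, 0)–(-1.68124, -0.587, 0.349864)  len=0.4948
  (v13,v16,v17) [+--] → (-1.68124, -0.587, 0.349864)–(-1.54109, -0.587, 0.49)  len=0.1982
  (v13,v17,v14) [+-+] → (-1.54109, -0.587, 0.49)–(-1.22776, -0.587, 0.176666)  len=0.4431
  (v14,v17,v18) [+--] → (-1.22776, -0.587, 0.176666)–(-1.0511, -0.587, 0)  len=0.2498
  (v14,v18,v15) [+-+] → (-1.0511, -0.587, 0)–(-1.30217, -0.587, -0.251065)  len=0.3551
  (v15,v18,v19) [+--] → (-1.30217, -0.587, -0.251065)–(-1.54109, -0.587, -0.49)  len=0.3379
  (v15,v19,v12) [+-+] → (-1.54109, -0.587, -0.49)–(-1.85442, -0.587, -0.176666)  len=0.4431
  (v12,v19,v16) [+--] → (-1.85442, -0.587, -0.176666)–(-2.0311, -0.587, 0)  len=0.2498
  (v20,v0,v21) [-+-] → (2.0311, -0.587, 0)–(1.85442, -0.587, 0.176666)  len=0.2498
  (v21,v0,v1) [-++] → (1.85442, -0.587, 0.176666)–(1.54109, -0.587, 0.49)  len=0.4431
  (v21,v1,v22) [-+-] → (1.54109, -0.587, 0.49)–(1.30217, -0.587, 0.251065)  len=0.3379
  (v22,v1,v2) [-++] → (1.30217, -0.587, 0.251065)–(1.0511, -0.587, 0)  len=0.3551
  (v22,v2,v23) [-+-] → (1.0511, -0.587, 0)–(1.22776, -0.587, -0.176666)  len=0.2498
  (v23,v2,v3) [-++] → (1.22776, -0.587, -0.176666)–(1.54109, -0.587, -0.49)  len=0.4431
  (v23,v3,v20) [-+-] → (1.54109, -0.587, -0.49)–(1.68124, -0.587, -0.349864)  len=0.1982
  (v20,v3,v0) [-++] → (1.68124, -0.587, -0.349864)–(2.0311, -0.587, 0)  len=0.4948

Chained into 2 loop(s):
  loop 1: 8 segments, perimeter = 2.7719
  loop 2: 8 segments, perimeter = 2.7719
Total perimeter = 5.544

loops=2 perimeter=5.544


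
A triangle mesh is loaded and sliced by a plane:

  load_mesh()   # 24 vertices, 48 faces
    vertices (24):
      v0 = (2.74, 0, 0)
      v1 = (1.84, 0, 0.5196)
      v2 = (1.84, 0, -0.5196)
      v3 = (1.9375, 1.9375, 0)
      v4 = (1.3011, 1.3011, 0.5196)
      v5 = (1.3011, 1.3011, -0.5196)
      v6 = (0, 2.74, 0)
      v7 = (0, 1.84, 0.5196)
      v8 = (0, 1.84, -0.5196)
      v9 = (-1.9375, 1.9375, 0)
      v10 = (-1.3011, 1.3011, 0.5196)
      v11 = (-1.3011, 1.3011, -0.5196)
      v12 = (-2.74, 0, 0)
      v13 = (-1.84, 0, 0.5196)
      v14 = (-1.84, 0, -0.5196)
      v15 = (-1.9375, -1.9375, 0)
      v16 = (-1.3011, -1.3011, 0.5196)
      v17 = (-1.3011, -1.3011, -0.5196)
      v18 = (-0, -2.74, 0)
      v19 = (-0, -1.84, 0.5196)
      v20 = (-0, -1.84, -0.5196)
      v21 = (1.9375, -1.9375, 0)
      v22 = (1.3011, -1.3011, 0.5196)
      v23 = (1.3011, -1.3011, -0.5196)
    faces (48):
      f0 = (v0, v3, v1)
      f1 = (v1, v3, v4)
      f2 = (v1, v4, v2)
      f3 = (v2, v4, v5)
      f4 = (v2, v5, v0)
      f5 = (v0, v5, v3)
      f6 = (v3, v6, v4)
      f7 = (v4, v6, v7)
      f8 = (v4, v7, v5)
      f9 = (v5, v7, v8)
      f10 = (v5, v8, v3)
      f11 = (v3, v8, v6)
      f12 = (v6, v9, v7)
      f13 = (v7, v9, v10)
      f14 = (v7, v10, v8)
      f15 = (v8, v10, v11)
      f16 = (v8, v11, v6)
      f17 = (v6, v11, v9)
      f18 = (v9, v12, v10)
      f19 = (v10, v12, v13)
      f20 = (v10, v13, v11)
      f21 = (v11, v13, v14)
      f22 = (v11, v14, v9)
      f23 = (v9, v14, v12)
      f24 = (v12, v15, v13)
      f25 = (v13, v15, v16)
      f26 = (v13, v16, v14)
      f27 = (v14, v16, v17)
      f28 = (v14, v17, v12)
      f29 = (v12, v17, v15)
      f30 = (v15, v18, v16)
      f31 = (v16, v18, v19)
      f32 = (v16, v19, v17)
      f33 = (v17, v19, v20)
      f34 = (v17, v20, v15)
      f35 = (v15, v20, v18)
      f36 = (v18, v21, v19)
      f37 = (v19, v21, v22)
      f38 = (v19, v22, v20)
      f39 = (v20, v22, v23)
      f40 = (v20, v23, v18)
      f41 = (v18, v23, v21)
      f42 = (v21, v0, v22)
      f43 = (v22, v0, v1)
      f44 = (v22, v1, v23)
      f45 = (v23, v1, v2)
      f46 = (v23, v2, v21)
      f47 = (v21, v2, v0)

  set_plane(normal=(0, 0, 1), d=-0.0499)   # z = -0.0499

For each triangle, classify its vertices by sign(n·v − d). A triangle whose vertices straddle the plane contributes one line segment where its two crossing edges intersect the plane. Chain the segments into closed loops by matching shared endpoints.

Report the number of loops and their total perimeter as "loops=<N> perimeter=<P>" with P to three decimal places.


loops=2 perimeter=27.514

Straddling triangles (32 of 48):
  (v1,v4,v2) [++-] → (1.59643, 0.588074, -0.0499)–(1.84, 0, -0.0499)  len=0.6365
  (v2,v4,v5) [-+-] → (1.59643, 0.588074, -0.0499)–(1.3011, 1.3011, -0.0499)  len=0.7718
  (v2,v5,v0) [--+] → (2.60181, 0.124952, -0.0499)–(2.65357, 0, -0.0499)  len=0.1352
  (v0,v5,v3) [+-+] → (2.60181, 0.124952, -0.0499)–(1.87638, 1.87638, -0.0499)  len=1.8957
  (v4,v7,v5) [++-] → (0.713026, 1.54467, -0.0499)–(1.3011, 1.3011, -0.0499)  len=0.6365
  (v5,v7,v8) [-+-] → (0.713026, 1.54467, -0.0499)–(0, 1.84, -0.0499)  len=0.7718
  (v5,v8,v3) [--+] → (1.75143, 1.92814, -0.0499)–(1.87638, 1.87638, -0.0499)  len=0.1352
  (v3,v8,v6) [+-+] → (1.75143, 1.92814, -0.0499)–(0, 2.65357, -0.0499)  len=1.8957
  (v7,v10,v8) [++-] → (-0.588074, 1.59643, -0.0499)–(0, 1.84, -0.0499)  len=0.6365
  (v8,v10,v11) [-+-] → (-0.588074, 1.59643, -0.0499)–(-1.3011, 1.3011, -0.0499)  len=0.7718
  (v8,v11,v6) [--+] → (-0.124952, 2.60181, -0.0499)–(0, 2.65357, -0.0499)  len=0.1352
  (v6,v11,v9) [+-+] → (-0.124952, 2.60181, -0.0499)–(-1.87638, 1.87638, -0.0499)  len=1.8957
  (v10,v13,v11) [++-] → (-1.54467, 0.713026, -0.0499)–(-1.3011, 1.3011, -0.0499)  len=0.6365
  (v11,v13,v14) [-+-] → (-1.54467, 0.713026, -0.0499)–(-1.84, 0, -0.0499)  len=0.7718
  (v11,v14,v9) [--+] → (-1.92814, 1.75143, -0.0499)–(-1.87638, 1.87638, -0.0499)  len=0.1352
  (v9,v14,v12) [+-+] → (-1.92814, 1.75143, -0.0499)–(-2.65357, 0, -0.0499)  len=1.8957
  (v13,v16,v14) [++-] → (-1.59643, -0.588074, -0.0499)–(-1.84, 0, -0.0499)  len=0.6365
  (v14,v16,v17) [-+-] → (-1.59643, -0.588074, -0.0499)–(-1.3011, -1.3011, -0.0499)  len=0.7718
  (v14,v17,v12) [--+] → (-2.60181, -0.124952, -0.0499)–(-2.65357, 0, -0.0499)  len=0.1352
  (v12,v17,v15) [+-+] → (-2.60181, -0.124952, -0.0499)–(-1.87638, -1.87638, -0.0499)  len=1.8957
  (v16,v19,v17) [++-] → (-0.713026, -1.54467, -0.0499)–(-1.3011, -1.3011, -0.0499)  len=0.6365
  (v17,v19,v20) [-+-] → (-0.713026, -1.54467, -0.0499)–(0, -1.84, -0.0499)  len=0.7718
  (v17,v20,v15) [--+] → (-1.75143, -1.92814, -0.0499)–(-1.87638, -1.87638, -0.0499)  len=0.1352
  (v15,v20,v18) [+-+] → (-1.75143, -1.92814, -0.0499)–(0, -2.65357, -0.0499)  len=1.8957
  (v19,v22,v20) [++-] → (0.588074, -1.59643, -0.0499)–(0, -1.84, -0.0499)  len=0.6365
  (v20,v22,v23) [-+-] → (0.588074, -1.59643, -0.0499)–(1.3011, -1.3011, -0.0499)  len=0.7718
  (v20,v23,v18) [--+] → (0.124952, -2.60181, -0.0499)–(0, -2.65357, -0.0499)  len=0.1352
  (v18,v23,v21) [+-+] → (0.124952, -2.60181, -0.0499)–(1.87638, -1.87638, -0.0499)  len=1.8957
  (v22,v1,v23) [++-] → (1.54467, -0.713026, -0.0499)–(1.3011, -1.3011, -0.0499)  len=0.6365
  (v23,v1,v2) [-+-] → (1.54467, -0.713026, -0.0499)–(1.84, 0, -0.0499)  len=0.7718
  (v23,v2,v21) [--+] → (1.92814, -1.75143, -0.0499)–(1.87638, -1.87638, -0.0499)  len=0.1352
  (v21,v2,v0) [+-+] → (1.92814, -1.75143, -0.0499)–(2.65357, 0, -0.0499)  len=1.8957

Chained into 2 loop(s):
  loop 1: 16 segments, perimeter = 11.2663
  loop 2: 16 segments, perimeter = 16.2477
Total perimeter = 27.514


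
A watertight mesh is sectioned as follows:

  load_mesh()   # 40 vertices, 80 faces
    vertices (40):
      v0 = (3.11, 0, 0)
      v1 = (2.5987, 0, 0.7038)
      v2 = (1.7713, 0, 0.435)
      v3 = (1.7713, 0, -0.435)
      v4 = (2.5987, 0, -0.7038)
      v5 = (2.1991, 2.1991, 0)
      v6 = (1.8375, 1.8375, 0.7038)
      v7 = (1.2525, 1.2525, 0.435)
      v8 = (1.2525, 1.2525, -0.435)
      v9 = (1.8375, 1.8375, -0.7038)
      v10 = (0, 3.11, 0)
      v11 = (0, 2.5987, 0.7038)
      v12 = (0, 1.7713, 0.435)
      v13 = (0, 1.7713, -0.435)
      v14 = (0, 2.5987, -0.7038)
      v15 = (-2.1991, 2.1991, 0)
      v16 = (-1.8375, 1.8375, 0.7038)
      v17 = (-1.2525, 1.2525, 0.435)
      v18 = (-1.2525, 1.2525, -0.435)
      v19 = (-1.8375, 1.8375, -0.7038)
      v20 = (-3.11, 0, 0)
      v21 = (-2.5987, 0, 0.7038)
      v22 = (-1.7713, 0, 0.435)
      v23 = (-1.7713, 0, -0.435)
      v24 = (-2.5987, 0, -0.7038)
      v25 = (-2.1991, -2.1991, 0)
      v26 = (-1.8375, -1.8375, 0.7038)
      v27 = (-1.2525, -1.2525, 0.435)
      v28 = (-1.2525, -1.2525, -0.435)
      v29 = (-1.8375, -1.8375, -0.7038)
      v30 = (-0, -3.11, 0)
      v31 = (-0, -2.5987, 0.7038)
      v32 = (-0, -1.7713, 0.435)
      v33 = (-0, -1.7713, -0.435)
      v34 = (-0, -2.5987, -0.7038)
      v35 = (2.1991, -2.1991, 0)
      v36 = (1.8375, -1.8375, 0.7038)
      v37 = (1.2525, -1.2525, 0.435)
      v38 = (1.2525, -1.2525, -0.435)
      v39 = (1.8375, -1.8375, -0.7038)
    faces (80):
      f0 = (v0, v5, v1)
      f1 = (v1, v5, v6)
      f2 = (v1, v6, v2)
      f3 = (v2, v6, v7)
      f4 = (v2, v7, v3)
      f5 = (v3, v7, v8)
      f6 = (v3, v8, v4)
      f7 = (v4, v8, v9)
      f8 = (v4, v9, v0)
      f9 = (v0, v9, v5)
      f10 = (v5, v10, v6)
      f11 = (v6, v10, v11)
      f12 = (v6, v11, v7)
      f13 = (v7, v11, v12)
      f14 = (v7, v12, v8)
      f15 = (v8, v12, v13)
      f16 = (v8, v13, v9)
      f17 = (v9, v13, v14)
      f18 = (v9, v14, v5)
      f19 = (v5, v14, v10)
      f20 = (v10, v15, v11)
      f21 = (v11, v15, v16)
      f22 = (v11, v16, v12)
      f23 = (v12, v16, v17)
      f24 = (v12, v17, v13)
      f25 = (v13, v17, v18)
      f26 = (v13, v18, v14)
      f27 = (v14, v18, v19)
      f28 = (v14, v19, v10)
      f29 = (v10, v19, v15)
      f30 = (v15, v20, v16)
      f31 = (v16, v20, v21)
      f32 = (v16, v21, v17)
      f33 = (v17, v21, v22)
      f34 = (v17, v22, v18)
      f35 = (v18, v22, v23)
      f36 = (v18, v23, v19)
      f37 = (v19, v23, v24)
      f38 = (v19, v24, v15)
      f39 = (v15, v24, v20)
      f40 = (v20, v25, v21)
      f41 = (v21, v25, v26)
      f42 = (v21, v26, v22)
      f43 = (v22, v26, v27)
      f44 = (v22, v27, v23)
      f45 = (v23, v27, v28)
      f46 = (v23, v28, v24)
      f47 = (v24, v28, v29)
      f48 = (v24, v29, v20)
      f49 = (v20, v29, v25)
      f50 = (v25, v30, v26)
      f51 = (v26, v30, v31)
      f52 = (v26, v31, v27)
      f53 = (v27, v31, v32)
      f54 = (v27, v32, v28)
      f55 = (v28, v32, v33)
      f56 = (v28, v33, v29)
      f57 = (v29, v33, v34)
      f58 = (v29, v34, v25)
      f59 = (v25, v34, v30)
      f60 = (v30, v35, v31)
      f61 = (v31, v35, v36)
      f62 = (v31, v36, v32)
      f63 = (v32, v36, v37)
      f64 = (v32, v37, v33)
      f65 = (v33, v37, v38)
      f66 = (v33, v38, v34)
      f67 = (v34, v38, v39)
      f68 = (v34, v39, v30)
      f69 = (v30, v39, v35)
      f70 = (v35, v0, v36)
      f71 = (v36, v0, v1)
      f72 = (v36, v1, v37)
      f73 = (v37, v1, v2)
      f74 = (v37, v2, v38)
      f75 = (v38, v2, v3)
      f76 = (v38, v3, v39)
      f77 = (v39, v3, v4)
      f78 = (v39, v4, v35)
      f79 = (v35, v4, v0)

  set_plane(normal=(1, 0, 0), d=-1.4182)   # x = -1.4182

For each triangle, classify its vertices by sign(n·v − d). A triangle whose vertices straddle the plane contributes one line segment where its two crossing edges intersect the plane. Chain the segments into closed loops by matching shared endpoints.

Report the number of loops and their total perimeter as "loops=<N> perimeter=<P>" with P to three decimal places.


loops=2 perimeter=9.997

Straddling triangles (24 of 80):
  (v10,v15,v11) [+-+] → (-1.4182, 2.52256, 0)–(-1.4182, 2.341, 0.249919)  len=0.3089
  (v11,v15,v16) [+--] → (-1.4182, 2.341, 0.249919)–(-1.4182, 2.0112, 0.7038)  len=0.5610
  (v11,v16,v12) [+-+] → (-1.4182, 2.0112, 0.7038)–(-1.4182, 1.82239, 0.642462)  len=0.1985
  (v12,v16,v17) [+-+] → (-1.4182, 1.82239, 0.642462)–(-1.4182, 1.4182, 0.511137)  len=0.4250
  (v14,v18,v19) [++-] → (-1.4182, 1.4182, -0.511137)–(-1.4182, 2.0112, -0.7038)  len=0.6235
  (v14,v19,v10) [+-+] → (-1.4182, 2.0112, -0.7038)–(-1.4182, 2.12787, -0.5432)  len=0.1985
  (v10,v19,v15) [+--] → (-1.4182, 2.12787, -0.5432)–(-1.4182, 2.52256, 0)  len=0.6714
  (v16,v21,v17) [--+] → (-1.4182, 1.09833, 0.468086)–(-1.4182, 1.4182, 0.511137)  len=0.3228
  (v17,v21,v22) [+--] → (-1.4182, 1.09833, 0.468086)–(-1.4182, 0.852463, 0.435)  len=0.2481
  (v17,v22,v18) [+-+] → (-1.4182, 0.852463, 0.435)–(-1.4182, 0.852463, -0.15713)  len=0.5921
  (v18,v22,v23) [+--] → (-1.4182, 0.852463, -0.15713)–(-1.4182, 0.852463, -0.435)  len=0.2779
  (v18,v23,v19) [+--] → (-1.4182, 0.852463, -0.435)–(-1.4182, 1.4182, -0.511137)  len=0.5708
  (v22,v26,v27) [--+] → (-1.4182, -1.4182, 0.511137)–(-1.4182, -0.852463, 0.435)  len=0.5708
  (v22,v27,v23) [-+-] → (-1.4182, -0.852463, 0.435)–(-1.4182, -0.852463, 0.15713)  len=0.2779
  (v23,v27,v28) [-++] → (-1.4182, -0.852463, 0.15713)–(-1.4182, -0.852463, -0.435)  len=0.5921
  (v23,v28,v24) [-+-] → (-1.4182, -0.852463, -0.435)–(-1.4182, -1.09833, -0.468086)  len=0.2481
  (v24,v28,v29) [-+-] → (-1.4182, -1.09833, -0.468086)–(-1.4182, -1.4182, -0.511137)  len=0.3228
  (v25,v30,v26) [-+-] → (-1.4182, -2.52256, 0)–(-1.4182, -2.12787, 0.5432)  len=0.6714
  (v26,v30,v31) [-++] → (-1.4182, -2.12787, 0.5432)–(-1.4182, -2.0112, 0.7038)  len=0.1985
  (v26,v31,v27) [-++] → (-1.4182, -2.0112, 0.7038)–(-1.4182, -1.4182, 0.511137)  len=0.6235
  (v28,v33,v29) [++-] → (-1.4182, -1.82239, -0.642462)–(-1.4182, -1.4182, -0.511137)  len=0.4250
  (v29,v33,v34) [-++] → (-1.4182, -1.82239, -0.642462)–(-1.4182, -2.0112, -0.7038)  len=0.1985
  (v29,v34,v25) [-+-] → (-1.4182, -2.0112, -0.7038)–(-1.4182, -2.341, -0.249919)  len=0.5610
  (v25,v34,v30) [-++] → (-1.4182, -2.341, -0.249919)–(-1.4182, -2.52256, 0)  len=0.3089

Chained into 2 loop(s):
  loop 1: 12 segments, perimeter = 4.9986
  loop 2: 12 segments, perimeter = 4.9986
Total perimeter = 9.997
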